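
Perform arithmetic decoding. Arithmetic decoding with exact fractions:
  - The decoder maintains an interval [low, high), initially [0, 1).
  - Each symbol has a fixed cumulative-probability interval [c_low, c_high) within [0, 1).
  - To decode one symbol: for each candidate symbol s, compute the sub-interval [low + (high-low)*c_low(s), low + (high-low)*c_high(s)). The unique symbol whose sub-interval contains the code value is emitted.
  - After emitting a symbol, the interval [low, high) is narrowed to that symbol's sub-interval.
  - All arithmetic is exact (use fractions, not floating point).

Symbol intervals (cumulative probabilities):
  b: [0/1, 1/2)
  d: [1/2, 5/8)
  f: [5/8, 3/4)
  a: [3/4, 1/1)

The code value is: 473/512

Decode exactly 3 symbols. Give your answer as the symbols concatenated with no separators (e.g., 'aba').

Answer: afd

Derivation:
Step 1: interval [0/1, 1/1), width = 1/1 - 0/1 = 1/1
  'b': [0/1 + 1/1*0/1, 0/1 + 1/1*1/2) = [0/1, 1/2)
  'd': [0/1 + 1/1*1/2, 0/1 + 1/1*5/8) = [1/2, 5/8)
  'f': [0/1 + 1/1*5/8, 0/1 + 1/1*3/4) = [5/8, 3/4)
  'a': [0/1 + 1/1*3/4, 0/1 + 1/1*1/1) = [3/4, 1/1) <- contains code 473/512
  emit 'a', narrow to [3/4, 1/1)
Step 2: interval [3/4, 1/1), width = 1/1 - 3/4 = 1/4
  'b': [3/4 + 1/4*0/1, 3/4 + 1/4*1/2) = [3/4, 7/8)
  'd': [3/4 + 1/4*1/2, 3/4 + 1/4*5/8) = [7/8, 29/32)
  'f': [3/4 + 1/4*5/8, 3/4 + 1/4*3/4) = [29/32, 15/16) <- contains code 473/512
  'a': [3/4 + 1/4*3/4, 3/4 + 1/4*1/1) = [15/16, 1/1)
  emit 'f', narrow to [29/32, 15/16)
Step 3: interval [29/32, 15/16), width = 15/16 - 29/32 = 1/32
  'b': [29/32 + 1/32*0/1, 29/32 + 1/32*1/2) = [29/32, 59/64)
  'd': [29/32 + 1/32*1/2, 29/32 + 1/32*5/8) = [59/64, 237/256) <- contains code 473/512
  'f': [29/32 + 1/32*5/8, 29/32 + 1/32*3/4) = [237/256, 119/128)
  'a': [29/32 + 1/32*3/4, 29/32 + 1/32*1/1) = [119/128, 15/16)
  emit 'd', narrow to [59/64, 237/256)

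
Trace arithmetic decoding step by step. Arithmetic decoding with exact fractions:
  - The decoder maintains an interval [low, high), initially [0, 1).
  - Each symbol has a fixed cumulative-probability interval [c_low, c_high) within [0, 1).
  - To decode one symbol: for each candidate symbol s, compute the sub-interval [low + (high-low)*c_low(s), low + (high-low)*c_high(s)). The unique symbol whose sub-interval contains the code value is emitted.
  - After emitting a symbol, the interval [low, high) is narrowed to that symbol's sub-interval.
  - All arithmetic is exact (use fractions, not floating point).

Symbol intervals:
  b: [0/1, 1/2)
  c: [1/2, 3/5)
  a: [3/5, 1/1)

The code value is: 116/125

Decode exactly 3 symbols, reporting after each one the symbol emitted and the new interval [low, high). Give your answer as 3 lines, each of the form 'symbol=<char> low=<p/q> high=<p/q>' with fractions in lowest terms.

Answer: symbol=a low=3/5 high=1/1
symbol=a low=21/25 high=1/1
symbol=c low=23/25 high=117/125

Derivation:
Step 1: interval [0/1, 1/1), width = 1/1 - 0/1 = 1/1
  'b': [0/1 + 1/1*0/1, 0/1 + 1/1*1/2) = [0/1, 1/2)
  'c': [0/1 + 1/1*1/2, 0/1 + 1/1*3/5) = [1/2, 3/5)
  'a': [0/1 + 1/1*3/5, 0/1 + 1/1*1/1) = [3/5, 1/1) <- contains code 116/125
  emit 'a', narrow to [3/5, 1/1)
Step 2: interval [3/5, 1/1), width = 1/1 - 3/5 = 2/5
  'b': [3/5 + 2/5*0/1, 3/5 + 2/5*1/2) = [3/5, 4/5)
  'c': [3/5 + 2/5*1/2, 3/5 + 2/5*3/5) = [4/5, 21/25)
  'a': [3/5 + 2/5*3/5, 3/5 + 2/5*1/1) = [21/25, 1/1) <- contains code 116/125
  emit 'a', narrow to [21/25, 1/1)
Step 3: interval [21/25, 1/1), width = 1/1 - 21/25 = 4/25
  'b': [21/25 + 4/25*0/1, 21/25 + 4/25*1/2) = [21/25, 23/25)
  'c': [21/25 + 4/25*1/2, 21/25 + 4/25*3/5) = [23/25, 117/125) <- contains code 116/125
  'a': [21/25 + 4/25*3/5, 21/25 + 4/25*1/1) = [117/125, 1/1)
  emit 'c', narrow to [23/25, 117/125)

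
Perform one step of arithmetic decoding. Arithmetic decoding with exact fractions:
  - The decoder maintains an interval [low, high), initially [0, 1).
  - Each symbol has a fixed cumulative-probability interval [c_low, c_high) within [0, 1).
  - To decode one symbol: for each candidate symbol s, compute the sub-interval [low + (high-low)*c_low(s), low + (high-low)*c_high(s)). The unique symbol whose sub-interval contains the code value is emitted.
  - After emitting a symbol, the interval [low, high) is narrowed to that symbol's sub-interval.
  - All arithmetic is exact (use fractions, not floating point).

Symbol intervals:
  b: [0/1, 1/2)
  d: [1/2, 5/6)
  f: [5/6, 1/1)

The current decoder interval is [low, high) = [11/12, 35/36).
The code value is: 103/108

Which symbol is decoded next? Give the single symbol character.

Answer: d

Derivation:
Interval width = high − low = 35/36 − 11/12 = 1/18
Scaled code = (code − low) / width = (103/108 − 11/12) / 1/18 = 2/3
  b: [0/1, 1/2) 
  d: [1/2, 5/6) ← scaled code falls here ✓
  f: [5/6, 1/1) 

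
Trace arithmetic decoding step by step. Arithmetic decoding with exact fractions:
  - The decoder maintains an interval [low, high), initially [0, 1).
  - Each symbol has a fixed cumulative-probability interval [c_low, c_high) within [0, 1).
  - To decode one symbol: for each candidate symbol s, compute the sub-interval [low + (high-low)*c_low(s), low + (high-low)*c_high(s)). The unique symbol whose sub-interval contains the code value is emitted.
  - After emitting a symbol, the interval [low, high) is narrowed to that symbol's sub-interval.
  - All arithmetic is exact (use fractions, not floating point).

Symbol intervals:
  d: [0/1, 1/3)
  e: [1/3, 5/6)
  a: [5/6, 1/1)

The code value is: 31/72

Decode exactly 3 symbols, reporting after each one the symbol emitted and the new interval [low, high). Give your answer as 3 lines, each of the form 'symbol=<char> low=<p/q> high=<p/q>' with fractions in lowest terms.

Answer: symbol=e low=1/3 high=5/6
symbol=d low=1/3 high=1/2
symbol=e low=7/18 high=17/36

Derivation:
Step 1: interval [0/1, 1/1), width = 1/1 - 0/1 = 1/1
  'd': [0/1 + 1/1*0/1, 0/1 + 1/1*1/3) = [0/1, 1/3)
  'e': [0/1 + 1/1*1/3, 0/1 + 1/1*5/6) = [1/3, 5/6) <- contains code 31/72
  'a': [0/1 + 1/1*5/6, 0/1 + 1/1*1/1) = [5/6, 1/1)
  emit 'e', narrow to [1/3, 5/6)
Step 2: interval [1/3, 5/6), width = 5/6 - 1/3 = 1/2
  'd': [1/3 + 1/2*0/1, 1/3 + 1/2*1/3) = [1/3, 1/2) <- contains code 31/72
  'e': [1/3 + 1/2*1/3, 1/3 + 1/2*5/6) = [1/2, 3/4)
  'a': [1/3 + 1/2*5/6, 1/3 + 1/2*1/1) = [3/4, 5/6)
  emit 'd', narrow to [1/3, 1/2)
Step 3: interval [1/3, 1/2), width = 1/2 - 1/3 = 1/6
  'd': [1/3 + 1/6*0/1, 1/3 + 1/6*1/3) = [1/3, 7/18)
  'e': [1/3 + 1/6*1/3, 1/3 + 1/6*5/6) = [7/18, 17/36) <- contains code 31/72
  'a': [1/3 + 1/6*5/6, 1/3 + 1/6*1/1) = [17/36, 1/2)
  emit 'e', narrow to [7/18, 17/36)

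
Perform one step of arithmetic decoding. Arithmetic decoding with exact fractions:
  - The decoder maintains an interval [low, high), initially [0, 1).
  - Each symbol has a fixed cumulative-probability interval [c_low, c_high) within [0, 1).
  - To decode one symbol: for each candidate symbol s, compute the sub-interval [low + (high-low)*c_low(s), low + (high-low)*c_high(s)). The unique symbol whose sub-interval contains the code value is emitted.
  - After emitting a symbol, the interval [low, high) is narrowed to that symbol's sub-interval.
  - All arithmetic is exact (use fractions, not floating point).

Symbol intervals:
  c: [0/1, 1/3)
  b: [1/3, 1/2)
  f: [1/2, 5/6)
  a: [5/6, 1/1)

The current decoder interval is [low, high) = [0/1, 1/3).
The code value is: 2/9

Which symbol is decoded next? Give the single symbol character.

Interval width = high − low = 1/3 − 0/1 = 1/3
Scaled code = (code − low) / width = (2/9 − 0/1) / 1/3 = 2/3
  c: [0/1, 1/3) 
  b: [1/3, 1/2) 
  f: [1/2, 5/6) ← scaled code falls here ✓
  a: [5/6, 1/1) 

Answer: f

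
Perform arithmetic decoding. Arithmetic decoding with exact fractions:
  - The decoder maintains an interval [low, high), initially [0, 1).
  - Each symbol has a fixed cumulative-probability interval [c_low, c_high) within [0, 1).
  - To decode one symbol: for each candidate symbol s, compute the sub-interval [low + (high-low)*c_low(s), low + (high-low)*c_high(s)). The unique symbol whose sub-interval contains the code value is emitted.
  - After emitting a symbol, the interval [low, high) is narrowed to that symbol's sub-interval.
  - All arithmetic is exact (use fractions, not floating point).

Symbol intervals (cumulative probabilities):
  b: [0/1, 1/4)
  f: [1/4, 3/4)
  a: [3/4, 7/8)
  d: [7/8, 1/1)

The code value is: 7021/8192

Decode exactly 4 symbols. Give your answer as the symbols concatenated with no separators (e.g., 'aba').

Step 1: interval [0/1, 1/1), width = 1/1 - 0/1 = 1/1
  'b': [0/1 + 1/1*0/1, 0/1 + 1/1*1/4) = [0/1, 1/4)
  'f': [0/1 + 1/1*1/4, 0/1 + 1/1*3/4) = [1/4, 3/4)
  'a': [0/1 + 1/1*3/4, 0/1 + 1/1*7/8) = [3/4, 7/8) <- contains code 7021/8192
  'd': [0/1 + 1/1*7/8, 0/1 + 1/1*1/1) = [7/8, 1/1)
  emit 'a', narrow to [3/4, 7/8)
Step 2: interval [3/4, 7/8), width = 7/8 - 3/4 = 1/8
  'b': [3/4 + 1/8*0/1, 3/4 + 1/8*1/4) = [3/4, 25/32)
  'f': [3/4 + 1/8*1/4, 3/4 + 1/8*3/4) = [25/32, 27/32)
  'a': [3/4 + 1/8*3/4, 3/4 + 1/8*7/8) = [27/32, 55/64) <- contains code 7021/8192
  'd': [3/4 + 1/8*7/8, 3/4 + 1/8*1/1) = [55/64, 7/8)
  emit 'a', narrow to [27/32, 55/64)
Step 3: interval [27/32, 55/64), width = 55/64 - 27/32 = 1/64
  'b': [27/32 + 1/64*0/1, 27/32 + 1/64*1/4) = [27/32, 217/256)
  'f': [27/32 + 1/64*1/4, 27/32 + 1/64*3/4) = [217/256, 219/256)
  'a': [27/32 + 1/64*3/4, 27/32 + 1/64*7/8) = [219/256, 439/512) <- contains code 7021/8192
  'd': [27/32 + 1/64*7/8, 27/32 + 1/64*1/1) = [439/512, 55/64)
  emit 'a', narrow to [219/256, 439/512)
Step 4: interval [219/256, 439/512), width = 439/512 - 219/256 = 1/512
  'b': [219/256 + 1/512*0/1, 219/256 + 1/512*1/4) = [219/256, 1753/2048)
  'f': [219/256 + 1/512*1/4, 219/256 + 1/512*3/4) = [1753/2048, 1755/2048)
  'a': [219/256 + 1/512*3/4, 219/256 + 1/512*7/8) = [1755/2048, 3511/4096) <- contains code 7021/8192
  'd': [219/256 + 1/512*7/8, 219/256 + 1/512*1/1) = [3511/4096, 439/512)
  emit 'a', narrow to [1755/2048, 3511/4096)

Answer: aaaa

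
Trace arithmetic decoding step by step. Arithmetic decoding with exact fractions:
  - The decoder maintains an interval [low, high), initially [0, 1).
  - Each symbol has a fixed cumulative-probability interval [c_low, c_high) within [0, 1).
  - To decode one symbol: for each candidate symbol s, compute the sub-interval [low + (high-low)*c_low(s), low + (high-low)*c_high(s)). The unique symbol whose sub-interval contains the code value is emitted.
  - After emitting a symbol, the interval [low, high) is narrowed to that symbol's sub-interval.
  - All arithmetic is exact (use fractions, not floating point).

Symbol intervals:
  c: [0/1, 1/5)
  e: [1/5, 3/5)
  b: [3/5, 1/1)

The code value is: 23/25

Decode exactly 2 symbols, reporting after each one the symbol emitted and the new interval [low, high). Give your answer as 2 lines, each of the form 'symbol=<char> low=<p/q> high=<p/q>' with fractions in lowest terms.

Answer: symbol=b low=3/5 high=1/1
symbol=b low=21/25 high=1/1

Derivation:
Step 1: interval [0/1, 1/1), width = 1/1 - 0/1 = 1/1
  'c': [0/1 + 1/1*0/1, 0/1 + 1/1*1/5) = [0/1, 1/5)
  'e': [0/1 + 1/1*1/5, 0/1 + 1/1*3/5) = [1/5, 3/5)
  'b': [0/1 + 1/1*3/5, 0/1 + 1/1*1/1) = [3/5, 1/1) <- contains code 23/25
  emit 'b', narrow to [3/5, 1/1)
Step 2: interval [3/5, 1/1), width = 1/1 - 3/5 = 2/5
  'c': [3/5 + 2/5*0/1, 3/5 + 2/5*1/5) = [3/5, 17/25)
  'e': [3/5 + 2/5*1/5, 3/5 + 2/5*3/5) = [17/25, 21/25)
  'b': [3/5 + 2/5*3/5, 3/5 + 2/5*1/1) = [21/25, 1/1) <- contains code 23/25
  emit 'b', narrow to [21/25, 1/1)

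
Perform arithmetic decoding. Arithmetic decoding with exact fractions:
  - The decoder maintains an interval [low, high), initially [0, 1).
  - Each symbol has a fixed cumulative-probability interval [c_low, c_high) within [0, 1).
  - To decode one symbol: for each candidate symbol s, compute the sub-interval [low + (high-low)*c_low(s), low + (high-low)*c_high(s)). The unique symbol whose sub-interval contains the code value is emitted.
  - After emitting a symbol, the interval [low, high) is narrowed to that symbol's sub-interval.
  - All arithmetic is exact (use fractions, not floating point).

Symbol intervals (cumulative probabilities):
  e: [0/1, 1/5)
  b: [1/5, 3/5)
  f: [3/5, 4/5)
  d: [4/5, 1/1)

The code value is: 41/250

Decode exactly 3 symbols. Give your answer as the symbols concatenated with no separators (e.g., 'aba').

Step 1: interval [0/1, 1/1), width = 1/1 - 0/1 = 1/1
  'e': [0/1 + 1/1*0/1, 0/1 + 1/1*1/5) = [0/1, 1/5) <- contains code 41/250
  'b': [0/1 + 1/1*1/5, 0/1 + 1/1*3/5) = [1/5, 3/5)
  'f': [0/1 + 1/1*3/5, 0/1 + 1/1*4/5) = [3/5, 4/5)
  'd': [0/1 + 1/1*4/5, 0/1 + 1/1*1/1) = [4/5, 1/1)
  emit 'e', narrow to [0/1, 1/5)
Step 2: interval [0/1, 1/5), width = 1/5 - 0/1 = 1/5
  'e': [0/1 + 1/5*0/1, 0/1 + 1/5*1/5) = [0/1, 1/25)
  'b': [0/1 + 1/5*1/5, 0/1 + 1/5*3/5) = [1/25, 3/25)
  'f': [0/1 + 1/5*3/5, 0/1 + 1/5*4/5) = [3/25, 4/25)
  'd': [0/1 + 1/5*4/5, 0/1 + 1/5*1/1) = [4/25, 1/5) <- contains code 41/250
  emit 'd', narrow to [4/25, 1/5)
Step 3: interval [4/25, 1/5), width = 1/5 - 4/25 = 1/25
  'e': [4/25 + 1/25*0/1, 4/25 + 1/25*1/5) = [4/25, 21/125) <- contains code 41/250
  'b': [4/25 + 1/25*1/5, 4/25 + 1/25*3/5) = [21/125, 23/125)
  'f': [4/25 + 1/25*3/5, 4/25 + 1/25*4/5) = [23/125, 24/125)
  'd': [4/25 + 1/25*4/5, 4/25 + 1/25*1/1) = [24/125, 1/5)
  emit 'e', narrow to [4/25, 21/125)

Answer: ede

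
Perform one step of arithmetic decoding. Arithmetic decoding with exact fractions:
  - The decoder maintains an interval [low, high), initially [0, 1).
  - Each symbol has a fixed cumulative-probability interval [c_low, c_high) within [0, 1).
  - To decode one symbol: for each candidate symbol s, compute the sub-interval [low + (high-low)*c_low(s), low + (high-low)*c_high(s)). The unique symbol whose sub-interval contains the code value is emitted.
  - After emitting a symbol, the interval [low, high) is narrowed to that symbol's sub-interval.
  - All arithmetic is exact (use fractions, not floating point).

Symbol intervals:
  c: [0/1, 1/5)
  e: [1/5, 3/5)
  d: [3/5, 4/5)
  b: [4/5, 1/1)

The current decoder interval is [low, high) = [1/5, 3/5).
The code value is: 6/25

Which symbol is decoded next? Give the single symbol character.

Answer: c

Derivation:
Interval width = high − low = 3/5 − 1/5 = 2/5
Scaled code = (code − low) / width = (6/25 − 1/5) / 2/5 = 1/10
  c: [0/1, 1/5) ← scaled code falls here ✓
  e: [1/5, 3/5) 
  d: [3/5, 4/5) 
  b: [4/5, 1/1) 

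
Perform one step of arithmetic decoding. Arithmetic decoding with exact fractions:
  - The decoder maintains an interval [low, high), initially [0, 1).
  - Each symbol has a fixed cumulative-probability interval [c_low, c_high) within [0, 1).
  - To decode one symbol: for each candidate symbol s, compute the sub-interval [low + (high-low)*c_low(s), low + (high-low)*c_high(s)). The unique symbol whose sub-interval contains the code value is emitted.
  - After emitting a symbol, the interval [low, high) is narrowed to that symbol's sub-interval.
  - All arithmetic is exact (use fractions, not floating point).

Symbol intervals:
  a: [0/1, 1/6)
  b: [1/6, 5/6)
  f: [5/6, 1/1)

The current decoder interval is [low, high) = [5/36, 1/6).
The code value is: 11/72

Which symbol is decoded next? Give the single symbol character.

Interval width = high − low = 1/6 − 5/36 = 1/36
Scaled code = (code − low) / width = (11/72 − 5/36) / 1/36 = 1/2
  a: [0/1, 1/6) 
  b: [1/6, 5/6) ← scaled code falls here ✓
  f: [5/6, 1/1) 

Answer: b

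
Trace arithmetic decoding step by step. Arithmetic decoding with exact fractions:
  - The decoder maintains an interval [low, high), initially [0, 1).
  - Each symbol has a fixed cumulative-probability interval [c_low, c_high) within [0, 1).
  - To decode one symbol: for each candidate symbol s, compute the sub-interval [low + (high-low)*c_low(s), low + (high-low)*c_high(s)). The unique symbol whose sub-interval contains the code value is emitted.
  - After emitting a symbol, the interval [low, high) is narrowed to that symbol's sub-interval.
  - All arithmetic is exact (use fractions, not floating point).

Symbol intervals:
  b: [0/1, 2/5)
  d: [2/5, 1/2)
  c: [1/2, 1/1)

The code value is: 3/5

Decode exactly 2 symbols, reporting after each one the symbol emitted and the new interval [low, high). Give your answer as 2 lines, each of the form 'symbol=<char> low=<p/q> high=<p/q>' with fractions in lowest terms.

Step 1: interval [0/1, 1/1), width = 1/1 - 0/1 = 1/1
  'b': [0/1 + 1/1*0/1, 0/1 + 1/1*2/5) = [0/1, 2/5)
  'd': [0/1 + 1/1*2/5, 0/1 + 1/1*1/2) = [2/5, 1/2)
  'c': [0/1 + 1/1*1/2, 0/1 + 1/1*1/1) = [1/2, 1/1) <- contains code 3/5
  emit 'c', narrow to [1/2, 1/1)
Step 2: interval [1/2, 1/1), width = 1/1 - 1/2 = 1/2
  'b': [1/2 + 1/2*0/1, 1/2 + 1/2*2/5) = [1/2, 7/10) <- contains code 3/5
  'd': [1/2 + 1/2*2/5, 1/2 + 1/2*1/2) = [7/10, 3/4)
  'c': [1/2 + 1/2*1/2, 1/2 + 1/2*1/1) = [3/4, 1/1)
  emit 'b', narrow to [1/2, 7/10)

Answer: symbol=c low=1/2 high=1/1
symbol=b low=1/2 high=7/10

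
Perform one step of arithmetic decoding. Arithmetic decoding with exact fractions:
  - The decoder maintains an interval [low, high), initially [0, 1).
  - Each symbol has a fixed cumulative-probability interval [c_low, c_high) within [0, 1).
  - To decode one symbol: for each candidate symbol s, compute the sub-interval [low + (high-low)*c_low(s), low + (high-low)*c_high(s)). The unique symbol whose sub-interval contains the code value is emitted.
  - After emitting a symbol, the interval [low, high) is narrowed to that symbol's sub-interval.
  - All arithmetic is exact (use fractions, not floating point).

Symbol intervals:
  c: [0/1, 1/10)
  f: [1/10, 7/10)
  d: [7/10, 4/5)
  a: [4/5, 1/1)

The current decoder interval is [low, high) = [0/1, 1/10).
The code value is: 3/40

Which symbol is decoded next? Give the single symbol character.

Interval width = high − low = 1/10 − 0/1 = 1/10
Scaled code = (code − low) / width = (3/40 − 0/1) / 1/10 = 3/4
  c: [0/1, 1/10) 
  f: [1/10, 7/10) 
  d: [7/10, 4/5) ← scaled code falls here ✓
  a: [4/5, 1/1) 

Answer: d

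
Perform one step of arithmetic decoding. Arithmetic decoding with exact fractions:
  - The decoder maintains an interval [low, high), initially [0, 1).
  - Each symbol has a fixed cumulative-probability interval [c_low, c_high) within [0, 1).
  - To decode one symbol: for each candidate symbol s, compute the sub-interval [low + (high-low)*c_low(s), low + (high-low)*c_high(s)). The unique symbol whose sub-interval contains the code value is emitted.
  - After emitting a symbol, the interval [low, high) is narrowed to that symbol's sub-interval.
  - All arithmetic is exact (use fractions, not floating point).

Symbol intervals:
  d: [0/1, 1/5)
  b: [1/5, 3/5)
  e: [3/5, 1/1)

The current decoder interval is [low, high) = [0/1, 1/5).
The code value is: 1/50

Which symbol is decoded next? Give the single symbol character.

Interval width = high − low = 1/5 − 0/1 = 1/5
Scaled code = (code − low) / width = (1/50 − 0/1) / 1/5 = 1/10
  d: [0/1, 1/5) ← scaled code falls here ✓
  b: [1/5, 3/5) 
  e: [3/5, 1/1) 

Answer: d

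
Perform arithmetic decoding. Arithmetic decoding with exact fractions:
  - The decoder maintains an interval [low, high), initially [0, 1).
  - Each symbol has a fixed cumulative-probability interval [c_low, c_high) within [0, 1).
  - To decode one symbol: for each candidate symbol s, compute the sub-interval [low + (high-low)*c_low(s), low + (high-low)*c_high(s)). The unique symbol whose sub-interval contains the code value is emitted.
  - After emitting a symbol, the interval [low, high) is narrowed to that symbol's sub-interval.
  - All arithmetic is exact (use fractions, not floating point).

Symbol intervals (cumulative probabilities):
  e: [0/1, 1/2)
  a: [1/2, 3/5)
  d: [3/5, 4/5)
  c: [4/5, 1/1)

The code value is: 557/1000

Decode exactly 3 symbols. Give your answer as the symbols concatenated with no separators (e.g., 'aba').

Step 1: interval [0/1, 1/1), width = 1/1 - 0/1 = 1/1
  'e': [0/1 + 1/1*0/1, 0/1 + 1/1*1/2) = [0/1, 1/2)
  'a': [0/1 + 1/1*1/2, 0/1 + 1/1*3/5) = [1/2, 3/5) <- contains code 557/1000
  'd': [0/1 + 1/1*3/5, 0/1 + 1/1*4/5) = [3/5, 4/5)
  'c': [0/1 + 1/1*4/5, 0/1 + 1/1*1/1) = [4/5, 1/1)
  emit 'a', narrow to [1/2, 3/5)
Step 2: interval [1/2, 3/5), width = 3/5 - 1/2 = 1/10
  'e': [1/2 + 1/10*0/1, 1/2 + 1/10*1/2) = [1/2, 11/20)
  'a': [1/2 + 1/10*1/2, 1/2 + 1/10*3/5) = [11/20, 14/25) <- contains code 557/1000
  'd': [1/2 + 1/10*3/5, 1/2 + 1/10*4/5) = [14/25, 29/50)
  'c': [1/2 + 1/10*4/5, 1/2 + 1/10*1/1) = [29/50, 3/5)
  emit 'a', narrow to [11/20, 14/25)
Step 3: interval [11/20, 14/25), width = 14/25 - 11/20 = 1/100
  'e': [11/20 + 1/100*0/1, 11/20 + 1/100*1/2) = [11/20, 111/200)
  'a': [11/20 + 1/100*1/2, 11/20 + 1/100*3/5) = [111/200, 139/250)
  'd': [11/20 + 1/100*3/5, 11/20 + 1/100*4/5) = [139/250, 279/500) <- contains code 557/1000
  'c': [11/20 + 1/100*4/5, 11/20 + 1/100*1/1) = [279/500, 14/25)
  emit 'd', narrow to [139/250, 279/500)

Answer: aad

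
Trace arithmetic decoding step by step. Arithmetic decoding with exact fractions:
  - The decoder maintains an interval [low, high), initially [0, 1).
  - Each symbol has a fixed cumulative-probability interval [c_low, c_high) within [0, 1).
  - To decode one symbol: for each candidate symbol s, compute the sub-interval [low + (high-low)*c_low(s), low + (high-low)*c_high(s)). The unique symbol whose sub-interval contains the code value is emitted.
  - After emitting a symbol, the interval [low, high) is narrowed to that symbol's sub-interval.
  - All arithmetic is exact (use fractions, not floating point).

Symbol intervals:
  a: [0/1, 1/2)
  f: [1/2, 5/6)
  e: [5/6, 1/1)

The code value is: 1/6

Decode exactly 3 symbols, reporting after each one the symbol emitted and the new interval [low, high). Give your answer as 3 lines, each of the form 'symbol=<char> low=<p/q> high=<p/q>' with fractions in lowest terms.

Answer: symbol=a low=0/1 high=1/2
symbol=a low=0/1 high=1/4
symbol=f low=1/8 high=5/24

Derivation:
Step 1: interval [0/1, 1/1), width = 1/1 - 0/1 = 1/1
  'a': [0/1 + 1/1*0/1, 0/1 + 1/1*1/2) = [0/1, 1/2) <- contains code 1/6
  'f': [0/1 + 1/1*1/2, 0/1 + 1/1*5/6) = [1/2, 5/6)
  'e': [0/1 + 1/1*5/6, 0/1 + 1/1*1/1) = [5/6, 1/1)
  emit 'a', narrow to [0/1, 1/2)
Step 2: interval [0/1, 1/2), width = 1/2 - 0/1 = 1/2
  'a': [0/1 + 1/2*0/1, 0/1 + 1/2*1/2) = [0/1, 1/4) <- contains code 1/6
  'f': [0/1 + 1/2*1/2, 0/1 + 1/2*5/6) = [1/4, 5/12)
  'e': [0/1 + 1/2*5/6, 0/1 + 1/2*1/1) = [5/12, 1/2)
  emit 'a', narrow to [0/1, 1/4)
Step 3: interval [0/1, 1/4), width = 1/4 - 0/1 = 1/4
  'a': [0/1 + 1/4*0/1, 0/1 + 1/4*1/2) = [0/1, 1/8)
  'f': [0/1 + 1/4*1/2, 0/1 + 1/4*5/6) = [1/8, 5/24) <- contains code 1/6
  'e': [0/1 + 1/4*5/6, 0/1 + 1/4*1/1) = [5/24, 1/4)
  emit 'f', narrow to [1/8, 5/24)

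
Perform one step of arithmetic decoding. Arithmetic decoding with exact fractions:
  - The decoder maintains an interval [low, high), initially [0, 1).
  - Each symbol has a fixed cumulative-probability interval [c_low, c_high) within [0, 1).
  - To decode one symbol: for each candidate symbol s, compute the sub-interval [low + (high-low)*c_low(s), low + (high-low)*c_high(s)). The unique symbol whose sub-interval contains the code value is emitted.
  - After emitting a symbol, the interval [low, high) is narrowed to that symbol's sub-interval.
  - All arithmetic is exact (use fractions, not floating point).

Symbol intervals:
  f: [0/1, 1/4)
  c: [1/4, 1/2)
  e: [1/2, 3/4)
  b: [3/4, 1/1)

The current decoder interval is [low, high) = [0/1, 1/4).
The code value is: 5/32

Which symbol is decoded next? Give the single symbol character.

Interval width = high − low = 1/4 − 0/1 = 1/4
Scaled code = (code − low) / width = (5/32 − 0/1) / 1/4 = 5/8
  f: [0/1, 1/4) 
  c: [1/4, 1/2) 
  e: [1/2, 3/4) ← scaled code falls here ✓
  b: [3/4, 1/1) 

Answer: e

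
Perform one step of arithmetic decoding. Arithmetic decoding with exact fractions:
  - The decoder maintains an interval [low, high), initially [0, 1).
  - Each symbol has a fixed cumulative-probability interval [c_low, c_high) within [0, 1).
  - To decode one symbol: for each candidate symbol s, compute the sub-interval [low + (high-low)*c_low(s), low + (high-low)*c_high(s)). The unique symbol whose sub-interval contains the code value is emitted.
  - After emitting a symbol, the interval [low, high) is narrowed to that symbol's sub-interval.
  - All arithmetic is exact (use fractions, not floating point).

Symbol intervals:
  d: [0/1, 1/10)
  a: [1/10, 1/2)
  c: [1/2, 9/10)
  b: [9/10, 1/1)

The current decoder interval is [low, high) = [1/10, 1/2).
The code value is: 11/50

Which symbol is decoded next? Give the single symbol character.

Interval width = high − low = 1/2 − 1/10 = 2/5
Scaled code = (code − low) / width = (11/50 − 1/10) / 2/5 = 3/10
  d: [0/1, 1/10) 
  a: [1/10, 1/2) ← scaled code falls here ✓
  c: [1/2, 9/10) 
  b: [9/10, 1/1) 

Answer: a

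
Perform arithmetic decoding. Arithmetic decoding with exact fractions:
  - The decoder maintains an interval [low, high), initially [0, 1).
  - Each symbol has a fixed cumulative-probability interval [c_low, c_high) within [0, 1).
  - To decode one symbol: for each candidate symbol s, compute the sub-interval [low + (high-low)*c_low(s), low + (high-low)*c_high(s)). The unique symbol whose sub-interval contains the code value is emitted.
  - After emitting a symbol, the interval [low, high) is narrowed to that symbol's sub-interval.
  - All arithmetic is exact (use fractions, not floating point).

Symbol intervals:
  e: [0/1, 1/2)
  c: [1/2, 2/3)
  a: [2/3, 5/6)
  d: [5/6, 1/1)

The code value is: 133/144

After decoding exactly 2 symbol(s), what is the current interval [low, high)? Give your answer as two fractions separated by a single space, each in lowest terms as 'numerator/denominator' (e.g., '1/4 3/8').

Step 1: interval [0/1, 1/1), width = 1/1 - 0/1 = 1/1
  'e': [0/1 + 1/1*0/1, 0/1 + 1/1*1/2) = [0/1, 1/2)
  'c': [0/1 + 1/1*1/2, 0/1 + 1/1*2/3) = [1/2, 2/3)
  'a': [0/1 + 1/1*2/3, 0/1 + 1/1*5/6) = [2/3, 5/6)
  'd': [0/1 + 1/1*5/6, 0/1 + 1/1*1/1) = [5/6, 1/1) <- contains code 133/144
  emit 'd', narrow to [5/6, 1/1)
Step 2: interval [5/6, 1/1), width = 1/1 - 5/6 = 1/6
  'e': [5/6 + 1/6*0/1, 5/6 + 1/6*1/2) = [5/6, 11/12)
  'c': [5/6 + 1/6*1/2, 5/6 + 1/6*2/3) = [11/12, 17/18) <- contains code 133/144
  'a': [5/6 + 1/6*2/3, 5/6 + 1/6*5/6) = [17/18, 35/36)
  'd': [5/6 + 1/6*5/6, 5/6 + 1/6*1/1) = [35/36, 1/1)
  emit 'c', narrow to [11/12, 17/18)

Answer: 11/12 17/18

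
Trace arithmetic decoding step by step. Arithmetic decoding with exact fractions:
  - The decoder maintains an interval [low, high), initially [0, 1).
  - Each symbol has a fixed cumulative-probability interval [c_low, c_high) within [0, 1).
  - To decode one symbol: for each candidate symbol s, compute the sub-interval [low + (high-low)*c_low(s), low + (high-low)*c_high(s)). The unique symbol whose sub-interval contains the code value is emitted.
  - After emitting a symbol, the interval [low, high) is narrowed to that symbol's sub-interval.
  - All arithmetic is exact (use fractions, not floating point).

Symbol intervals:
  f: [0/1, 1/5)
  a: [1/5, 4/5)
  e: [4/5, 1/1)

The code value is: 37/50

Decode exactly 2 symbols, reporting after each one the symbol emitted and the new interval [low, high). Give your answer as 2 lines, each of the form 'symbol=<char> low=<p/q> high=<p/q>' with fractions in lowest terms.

Answer: symbol=a low=1/5 high=4/5
symbol=e low=17/25 high=4/5

Derivation:
Step 1: interval [0/1, 1/1), width = 1/1 - 0/1 = 1/1
  'f': [0/1 + 1/1*0/1, 0/1 + 1/1*1/5) = [0/1, 1/5)
  'a': [0/1 + 1/1*1/5, 0/1 + 1/1*4/5) = [1/5, 4/5) <- contains code 37/50
  'e': [0/1 + 1/1*4/5, 0/1 + 1/1*1/1) = [4/5, 1/1)
  emit 'a', narrow to [1/5, 4/5)
Step 2: interval [1/5, 4/5), width = 4/5 - 1/5 = 3/5
  'f': [1/5 + 3/5*0/1, 1/5 + 3/5*1/5) = [1/5, 8/25)
  'a': [1/5 + 3/5*1/5, 1/5 + 3/5*4/5) = [8/25, 17/25)
  'e': [1/5 + 3/5*4/5, 1/5 + 3/5*1/1) = [17/25, 4/5) <- contains code 37/50
  emit 'e', narrow to [17/25, 4/5)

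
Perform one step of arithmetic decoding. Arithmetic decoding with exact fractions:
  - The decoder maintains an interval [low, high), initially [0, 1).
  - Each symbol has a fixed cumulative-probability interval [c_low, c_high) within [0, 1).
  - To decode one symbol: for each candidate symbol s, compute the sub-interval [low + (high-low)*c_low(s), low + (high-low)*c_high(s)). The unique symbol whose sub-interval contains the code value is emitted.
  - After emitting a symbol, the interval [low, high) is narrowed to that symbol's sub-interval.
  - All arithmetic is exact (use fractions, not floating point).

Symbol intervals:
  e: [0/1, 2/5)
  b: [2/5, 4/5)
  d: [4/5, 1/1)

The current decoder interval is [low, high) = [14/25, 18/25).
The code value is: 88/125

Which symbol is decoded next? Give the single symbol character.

Answer: d

Derivation:
Interval width = high − low = 18/25 − 14/25 = 4/25
Scaled code = (code − low) / width = (88/125 − 14/25) / 4/25 = 9/10
  e: [0/1, 2/5) 
  b: [2/5, 4/5) 
  d: [4/5, 1/1) ← scaled code falls here ✓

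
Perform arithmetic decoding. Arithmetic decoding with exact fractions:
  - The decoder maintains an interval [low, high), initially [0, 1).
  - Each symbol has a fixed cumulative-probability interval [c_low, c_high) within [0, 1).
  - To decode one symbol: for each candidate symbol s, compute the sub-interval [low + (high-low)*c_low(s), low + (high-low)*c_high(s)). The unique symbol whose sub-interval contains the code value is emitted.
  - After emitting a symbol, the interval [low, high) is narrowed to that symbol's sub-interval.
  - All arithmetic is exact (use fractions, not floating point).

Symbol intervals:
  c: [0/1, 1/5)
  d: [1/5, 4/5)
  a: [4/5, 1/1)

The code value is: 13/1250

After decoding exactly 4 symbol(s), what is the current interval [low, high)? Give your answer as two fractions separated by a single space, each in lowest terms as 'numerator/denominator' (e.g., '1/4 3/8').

Step 1: interval [0/1, 1/1), width = 1/1 - 0/1 = 1/1
  'c': [0/1 + 1/1*0/1, 0/1 + 1/1*1/5) = [0/1, 1/5) <- contains code 13/1250
  'd': [0/1 + 1/1*1/5, 0/1 + 1/1*4/5) = [1/5, 4/5)
  'a': [0/1 + 1/1*4/5, 0/1 + 1/1*1/1) = [4/5, 1/1)
  emit 'c', narrow to [0/1, 1/5)
Step 2: interval [0/1, 1/5), width = 1/5 - 0/1 = 1/5
  'c': [0/1 + 1/5*0/1, 0/1 + 1/5*1/5) = [0/1, 1/25) <- contains code 13/1250
  'd': [0/1 + 1/5*1/5, 0/1 + 1/5*4/5) = [1/25, 4/25)
  'a': [0/1 + 1/5*4/5, 0/1 + 1/5*1/1) = [4/25, 1/5)
  emit 'c', narrow to [0/1, 1/25)
Step 3: interval [0/1, 1/25), width = 1/25 - 0/1 = 1/25
  'c': [0/1 + 1/25*0/1, 0/1 + 1/25*1/5) = [0/1, 1/125)
  'd': [0/1 + 1/25*1/5, 0/1 + 1/25*4/5) = [1/125, 4/125) <- contains code 13/1250
  'a': [0/1 + 1/25*4/5, 0/1 + 1/25*1/1) = [4/125, 1/25)
  emit 'd', narrow to [1/125, 4/125)
Step 4: interval [1/125, 4/125), width = 4/125 - 1/125 = 3/125
  'c': [1/125 + 3/125*0/1, 1/125 + 3/125*1/5) = [1/125, 8/625) <- contains code 13/1250
  'd': [1/125 + 3/125*1/5, 1/125 + 3/125*4/5) = [8/625, 17/625)
  'a': [1/125 + 3/125*4/5, 1/125 + 3/125*1/1) = [17/625, 4/125)
  emit 'c', narrow to [1/125, 8/625)

Answer: 1/125 8/625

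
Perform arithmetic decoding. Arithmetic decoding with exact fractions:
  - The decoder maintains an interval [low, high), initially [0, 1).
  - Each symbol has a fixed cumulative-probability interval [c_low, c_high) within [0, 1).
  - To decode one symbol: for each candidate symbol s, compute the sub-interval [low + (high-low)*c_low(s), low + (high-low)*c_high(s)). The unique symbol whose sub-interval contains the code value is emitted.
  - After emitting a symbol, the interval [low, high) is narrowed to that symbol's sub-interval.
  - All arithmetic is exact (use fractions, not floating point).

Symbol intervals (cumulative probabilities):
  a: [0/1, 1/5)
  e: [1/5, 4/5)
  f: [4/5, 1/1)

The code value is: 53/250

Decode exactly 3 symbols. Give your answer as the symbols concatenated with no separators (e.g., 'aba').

Answer: eaa

Derivation:
Step 1: interval [0/1, 1/1), width = 1/1 - 0/1 = 1/1
  'a': [0/1 + 1/1*0/1, 0/1 + 1/1*1/5) = [0/1, 1/5)
  'e': [0/1 + 1/1*1/5, 0/1 + 1/1*4/5) = [1/5, 4/5) <- contains code 53/250
  'f': [0/1 + 1/1*4/5, 0/1 + 1/1*1/1) = [4/5, 1/1)
  emit 'e', narrow to [1/5, 4/5)
Step 2: interval [1/5, 4/5), width = 4/5 - 1/5 = 3/5
  'a': [1/5 + 3/5*0/1, 1/5 + 3/5*1/5) = [1/5, 8/25) <- contains code 53/250
  'e': [1/5 + 3/5*1/5, 1/5 + 3/5*4/5) = [8/25, 17/25)
  'f': [1/5 + 3/5*4/5, 1/5 + 3/5*1/1) = [17/25, 4/5)
  emit 'a', narrow to [1/5, 8/25)
Step 3: interval [1/5, 8/25), width = 8/25 - 1/5 = 3/25
  'a': [1/5 + 3/25*0/1, 1/5 + 3/25*1/5) = [1/5, 28/125) <- contains code 53/250
  'e': [1/5 + 3/25*1/5, 1/5 + 3/25*4/5) = [28/125, 37/125)
  'f': [1/5 + 3/25*4/5, 1/5 + 3/25*1/1) = [37/125, 8/25)
  emit 'a', narrow to [1/5, 28/125)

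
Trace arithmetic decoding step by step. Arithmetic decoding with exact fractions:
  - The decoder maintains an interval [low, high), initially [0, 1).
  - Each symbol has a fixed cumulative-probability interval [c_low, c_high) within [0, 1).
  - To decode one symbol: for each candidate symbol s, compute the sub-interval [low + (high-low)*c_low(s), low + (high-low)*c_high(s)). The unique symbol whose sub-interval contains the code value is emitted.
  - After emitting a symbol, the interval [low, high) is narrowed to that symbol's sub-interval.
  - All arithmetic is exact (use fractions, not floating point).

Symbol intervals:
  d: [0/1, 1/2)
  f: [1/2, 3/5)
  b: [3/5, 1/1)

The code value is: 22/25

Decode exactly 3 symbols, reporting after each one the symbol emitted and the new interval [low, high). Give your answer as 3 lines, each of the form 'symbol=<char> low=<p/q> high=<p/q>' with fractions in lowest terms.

Step 1: interval [0/1, 1/1), width = 1/1 - 0/1 = 1/1
  'd': [0/1 + 1/1*0/1, 0/1 + 1/1*1/2) = [0/1, 1/2)
  'f': [0/1 + 1/1*1/2, 0/1 + 1/1*3/5) = [1/2, 3/5)
  'b': [0/1 + 1/1*3/5, 0/1 + 1/1*1/1) = [3/5, 1/1) <- contains code 22/25
  emit 'b', narrow to [3/5, 1/1)
Step 2: interval [3/5, 1/1), width = 1/1 - 3/5 = 2/5
  'd': [3/5 + 2/5*0/1, 3/5 + 2/5*1/2) = [3/5, 4/5)
  'f': [3/5 + 2/5*1/2, 3/5 + 2/5*3/5) = [4/5, 21/25)
  'b': [3/5 + 2/5*3/5, 3/5 + 2/5*1/1) = [21/25, 1/1) <- contains code 22/25
  emit 'b', narrow to [21/25, 1/1)
Step 3: interval [21/25, 1/1), width = 1/1 - 21/25 = 4/25
  'd': [21/25 + 4/25*0/1, 21/25 + 4/25*1/2) = [21/25, 23/25) <- contains code 22/25
  'f': [21/25 + 4/25*1/2, 21/25 + 4/25*3/5) = [23/25, 117/125)
  'b': [21/25 + 4/25*3/5, 21/25 + 4/25*1/1) = [117/125, 1/1)
  emit 'd', narrow to [21/25, 23/25)

Answer: symbol=b low=3/5 high=1/1
symbol=b low=21/25 high=1/1
symbol=d low=21/25 high=23/25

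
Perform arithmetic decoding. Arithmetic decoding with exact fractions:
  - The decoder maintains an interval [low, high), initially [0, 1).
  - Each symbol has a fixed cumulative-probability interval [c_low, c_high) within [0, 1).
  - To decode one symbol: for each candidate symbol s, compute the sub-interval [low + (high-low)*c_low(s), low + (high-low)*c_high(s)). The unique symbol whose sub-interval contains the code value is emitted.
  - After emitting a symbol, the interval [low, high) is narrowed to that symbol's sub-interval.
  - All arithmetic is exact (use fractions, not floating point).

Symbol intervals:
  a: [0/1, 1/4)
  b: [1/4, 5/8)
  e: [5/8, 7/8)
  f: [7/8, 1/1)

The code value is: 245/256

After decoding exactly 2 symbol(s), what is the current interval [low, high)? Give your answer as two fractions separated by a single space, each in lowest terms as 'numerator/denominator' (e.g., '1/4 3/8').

Answer: 61/64 63/64

Derivation:
Step 1: interval [0/1, 1/1), width = 1/1 - 0/1 = 1/1
  'a': [0/1 + 1/1*0/1, 0/1 + 1/1*1/4) = [0/1, 1/4)
  'b': [0/1 + 1/1*1/4, 0/1 + 1/1*5/8) = [1/4, 5/8)
  'e': [0/1 + 1/1*5/8, 0/1 + 1/1*7/8) = [5/8, 7/8)
  'f': [0/1 + 1/1*7/8, 0/1 + 1/1*1/1) = [7/8, 1/1) <- contains code 245/256
  emit 'f', narrow to [7/8, 1/1)
Step 2: interval [7/8, 1/1), width = 1/1 - 7/8 = 1/8
  'a': [7/8 + 1/8*0/1, 7/8 + 1/8*1/4) = [7/8, 29/32)
  'b': [7/8 + 1/8*1/4, 7/8 + 1/8*5/8) = [29/32, 61/64)
  'e': [7/8 + 1/8*5/8, 7/8 + 1/8*7/8) = [61/64, 63/64) <- contains code 245/256
  'f': [7/8 + 1/8*7/8, 7/8 + 1/8*1/1) = [63/64, 1/1)
  emit 'e', narrow to [61/64, 63/64)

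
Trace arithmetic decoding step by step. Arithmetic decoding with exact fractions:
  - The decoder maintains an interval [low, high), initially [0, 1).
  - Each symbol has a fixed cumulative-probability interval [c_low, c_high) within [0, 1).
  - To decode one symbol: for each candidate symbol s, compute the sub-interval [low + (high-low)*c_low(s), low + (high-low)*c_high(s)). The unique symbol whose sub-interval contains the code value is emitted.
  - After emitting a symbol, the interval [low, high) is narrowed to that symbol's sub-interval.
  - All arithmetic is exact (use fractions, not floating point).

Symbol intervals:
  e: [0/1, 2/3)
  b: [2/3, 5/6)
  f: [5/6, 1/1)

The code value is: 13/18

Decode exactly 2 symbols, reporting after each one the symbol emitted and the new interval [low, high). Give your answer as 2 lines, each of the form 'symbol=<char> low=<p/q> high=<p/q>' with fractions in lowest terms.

Step 1: interval [0/1, 1/1), width = 1/1 - 0/1 = 1/1
  'e': [0/1 + 1/1*0/1, 0/1 + 1/1*2/3) = [0/1, 2/3)
  'b': [0/1 + 1/1*2/3, 0/1 + 1/1*5/6) = [2/3, 5/6) <- contains code 13/18
  'f': [0/1 + 1/1*5/6, 0/1 + 1/1*1/1) = [5/6, 1/1)
  emit 'b', narrow to [2/3, 5/6)
Step 2: interval [2/3, 5/6), width = 5/6 - 2/3 = 1/6
  'e': [2/3 + 1/6*0/1, 2/3 + 1/6*2/3) = [2/3, 7/9) <- contains code 13/18
  'b': [2/3 + 1/6*2/3, 2/3 + 1/6*5/6) = [7/9, 29/36)
  'f': [2/3 + 1/6*5/6, 2/3 + 1/6*1/1) = [29/36, 5/6)
  emit 'e', narrow to [2/3, 7/9)

Answer: symbol=b low=2/3 high=5/6
symbol=e low=2/3 high=7/9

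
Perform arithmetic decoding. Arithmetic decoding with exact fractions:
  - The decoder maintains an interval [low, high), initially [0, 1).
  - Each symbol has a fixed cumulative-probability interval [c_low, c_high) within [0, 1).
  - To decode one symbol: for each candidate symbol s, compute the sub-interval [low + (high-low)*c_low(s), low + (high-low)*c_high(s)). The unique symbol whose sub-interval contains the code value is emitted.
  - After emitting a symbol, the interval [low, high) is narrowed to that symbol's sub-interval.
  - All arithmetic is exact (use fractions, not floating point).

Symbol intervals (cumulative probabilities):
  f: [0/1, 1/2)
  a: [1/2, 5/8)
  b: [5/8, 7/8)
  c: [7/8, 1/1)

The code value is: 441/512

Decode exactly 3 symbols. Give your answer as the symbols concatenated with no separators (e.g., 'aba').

Step 1: interval [0/1, 1/1), width = 1/1 - 0/1 = 1/1
  'f': [0/1 + 1/1*0/1, 0/1 + 1/1*1/2) = [0/1, 1/2)
  'a': [0/1 + 1/1*1/2, 0/1 + 1/1*5/8) = [1/2, 5/8)
  'b': [0/1 + 1/1*5/8, 0/1 + 1/1*7/8) = [5/8, 7/8) <- contains code 441/512
  'c': [0/1 + 1/1*7/8, 0/1 + 1/1*1/1) = [7/8, 1/1)
  emit 'b', narrow to [5/8, 7/8)
Step 2: interval [5/8, 7/8), width = 7/8 - 5/8 = 1/4
  'f': [5/8 + 1/4*0/1, 5/8 + 1/4*1/2) = [5/8, 3/4)
  'a': [5/8 + 1/4*1/2, 5/8 + 1/4*5/8) = [3/4, 25/32)
  'b': [5/8 + 1/4*5/8, 5/8 + 1/4*7/8) = [25/32, 27/32)
  'c': [5/8 + 1/4*7/8, 5/8 + 1/4*1/1) = [27/32, 7/8) <- contains code 441/512
  emit 'c', narrow to [27/32, 7/8)
Step 3: interval [27/32, 7/8), width = 7/8 - 27/32 = 1/32
  'f': [27/32 + 1/32*0/1, 27/32 + 1/32*1/2) = [27/32, 55/64)
  'a': [27/32 + 1/32*1/2, 27/32 + 1/32*5/8) = [55/64, 221/256) <- contains code 441/512
  'b': [27/32 + 1/32*5/8, 27/32 + 1/32*7/8) = [221/256, 223/256)
  'c': [27/32 + 1/32*7/8, 27/32 + 1/32*1/1) = [223/256, 7/8)
  emit 'a', narrow to [55/64, 221/256)

Answer: bca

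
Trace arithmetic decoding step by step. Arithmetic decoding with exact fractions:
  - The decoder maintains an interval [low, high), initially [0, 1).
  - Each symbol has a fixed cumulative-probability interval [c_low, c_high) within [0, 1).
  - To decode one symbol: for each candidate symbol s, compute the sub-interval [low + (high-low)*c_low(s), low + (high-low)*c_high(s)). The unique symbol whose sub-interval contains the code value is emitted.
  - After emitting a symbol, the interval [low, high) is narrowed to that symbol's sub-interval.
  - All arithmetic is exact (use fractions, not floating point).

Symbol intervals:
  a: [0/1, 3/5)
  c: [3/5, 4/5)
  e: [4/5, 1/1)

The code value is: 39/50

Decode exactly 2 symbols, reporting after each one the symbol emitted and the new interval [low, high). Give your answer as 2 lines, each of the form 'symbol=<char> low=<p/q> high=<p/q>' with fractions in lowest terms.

Step 1: interval [0/1, 1/1), width = 1/1 - 0/1 = 1/1
  'a': [0/1 + 1/1*0/1, 0/1 + 1/1*3/5) = [0/1, 3/5)
  'c': [0/1 + 1/1*3/5, 0/1 + 1/1*4/5) = [3/5, 4/5) <- contains code 39/50
  'e': [0/1 + 1/1*4/5, 0/1 + 1/1*1/1) = [4/5, 1/1)
  emit 'c', narrow to [3/5, 4/5)
Step 2: interval [3/5, 4/5), width = 4/5 - 3/5 = 1/5
  'a': [3/5 + 1/5*0/1, 3/5 + 1/5*3/5) = [3/5, 18/25)
  'c': [3/5 + 1/5*3/5, 3/5 + 1/5*4/5) = [18/25, 19/25)
  'e': [3/5 + 1/5*4/5, 3/5 + 1/5*1/1) = [19/25, 4/5) <- contains code 39/50
  emit 'e', narrow to [19/25, 4/5)

Answer: symbol=c low=3/5 high=4/5
symbol=e low=19/25 high=4/5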